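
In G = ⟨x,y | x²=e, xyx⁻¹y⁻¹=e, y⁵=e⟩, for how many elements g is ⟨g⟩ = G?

G is cyclic of order 10. An element generates G iff its order is 10, and a cyclic group of order 10 has exactly φ(10) = 4 such elements.

Answer: 4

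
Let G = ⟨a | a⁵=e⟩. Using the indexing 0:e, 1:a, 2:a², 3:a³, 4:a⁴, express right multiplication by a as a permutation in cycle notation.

(0 1 2 3 4)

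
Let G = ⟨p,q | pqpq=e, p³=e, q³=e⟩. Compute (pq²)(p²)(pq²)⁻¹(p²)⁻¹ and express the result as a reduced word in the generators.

[(pq²), (p²)] = (pq²)·(p²)·(pq²)⁻¹·(p²)⁻¹.
  (pq²) · (p²) = p²q
  (p²q) · (qp²) = q
  q · p = p²q²

Answer: p²q²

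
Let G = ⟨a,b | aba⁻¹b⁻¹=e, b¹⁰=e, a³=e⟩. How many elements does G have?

Enumerate words in the generators, reducing via the relations: the distinct elements are
  {a, b, e, ab, a², b², b³, b⁴, b⁵, b⁶, b⁷, b⁸, b⁹, ab², ab³, ab⁴, ab⁵, ab⁶, ab⁷, ab⁸, ab⁹, a²b, a²b², a²b³, a²b⁴, a²b⁵, a²b⁶, a²b⁷, a²b⁸, a²b⁹}.
No further products give new elements, so |G| = 30.

Answer: 30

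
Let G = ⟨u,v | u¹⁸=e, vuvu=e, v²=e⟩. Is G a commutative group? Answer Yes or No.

u·v = uv but v·u = u¹⁷v, so u·v ≠ v·u and G is not abelian.

Answer: No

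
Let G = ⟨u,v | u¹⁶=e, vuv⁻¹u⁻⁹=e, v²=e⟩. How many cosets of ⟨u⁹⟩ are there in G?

First find ord(u⁹) by computing successive powers:
  (u⁹)¹ = u⁹, (u⁹)² = u², (u⁹)³ = u¹¹, (u⁹)⁴ = u⁴, (u⁹)⁵ = u¹³, (u⁹)⁶ = u⁶, (u⁹)⁷ = u¹⁵, (u⁹)⁸ = u⁸, (u⁹)⁹ = u, (u⁹)¹⁰ = u¹⁰, (u⁹)¹¹ = u³, (u⁹)¹² = u¹², (u⁹)¹³ = u⁵, (u⁹)¹⁴ = u¹⁴, (u⁹)¹⁵ = u⁷, (u⁹)¹⁶ = e.
So |⟨u⁹⟩| = ord(u⁹) = 16. With |G| = 32, by Lagrange [G : ⟨u⁹⟩] = 32/16 = 2.

Answer: 2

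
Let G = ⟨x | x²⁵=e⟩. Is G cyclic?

|G| = 25. The element x has order 25 (its powers give 25 distinct elements), so ⟨x⟩ = G and G is cyclic.

Answer: Yes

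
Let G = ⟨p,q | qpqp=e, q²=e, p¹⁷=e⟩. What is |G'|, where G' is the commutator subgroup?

G' = [G, G] is generated by all commutators. The generator-pair commutators are: [p, q] = p².
The subgroup they normally generate is {e, p, p², p³, p⁴, p⁵, p⁶, p⁷, p⁸, p⁹, p¹⁰, p¹¹, p¹², p¹³, p¹⁴, p¹⁵, p¹⁶}, of order 17.
Check: |G/G'| = 34/17 = 2 is the order of the abelianisation.

Answer: 17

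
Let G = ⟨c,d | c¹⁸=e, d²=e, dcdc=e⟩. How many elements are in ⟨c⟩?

|⟨c⟩| equals the order of c. Compute successive powers until reaching e:
  c¹ = c, c² = c², c³ = c³, c⁴ = c⁴, c⁵ = c⁵, c⁶ = c⁶, c⁷ = c⁷, c⁸ = c⁸, c⁹ = c⁹, c¹⁰ = c¹⁰, c¹¹ = c¹¹, c¹² = c¹², c¹³ = c¹³, c¹⁴ = c¹⁴, c¹⁵ = c¹⁵, c¹⁶ = c¹⁶, c¹⁷ = c¹⁷, c¹⁸ = e.
The smallest positive k with cᵏ = e is 18, so |⟨c⟩| = 18.

Answer: 18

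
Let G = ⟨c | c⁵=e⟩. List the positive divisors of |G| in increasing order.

|G| = 5 = 5. By Lagrange's theorem the order of any subgroup divides 5; the divisors of 5 are 1, 5.

Answer: 1, 5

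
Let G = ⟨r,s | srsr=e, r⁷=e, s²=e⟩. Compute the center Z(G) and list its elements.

An element z ∈ Z(G) iff z commutes with every generator.
For example e is central: e·r = r = r·e; e·s = s = s·e.
Whereas r ∉ Z(G) since r·s = rs ≠ r⁶s = s·r.
Checking each of the 14 elements this way gives Z(G) = {e}, of order 1.

Answer: {e}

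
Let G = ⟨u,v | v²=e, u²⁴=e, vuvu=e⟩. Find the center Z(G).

An element z ∈ Z(G) iff z commutes with every generator.
For example u¹² is central: (u¹²)·u = u¹³ = u·(u¹²); (u¹²)·v = u¹²v = v·(u¹²).
Whereas u ∉ Z(G) since u·v = uv ≠ u²³v = v·u.
Checking each of the 48 elements this way gives Z(G) = {e, u¹²}, of order 2.

Answer: {e, u¹²}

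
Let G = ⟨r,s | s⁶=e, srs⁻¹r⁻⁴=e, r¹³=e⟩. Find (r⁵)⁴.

Compute successive powers of (r⁵), reducing at each step:
  (r⁵)²: (r⁵) · r⁵ = r¹⁰
  (r⁵)³: (r¹⁰) · r⁵ = r²
  (r⁵)⁴: (r²) · r⁵ = r⁷

Answer: r⁷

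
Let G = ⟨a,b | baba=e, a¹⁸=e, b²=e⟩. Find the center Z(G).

An element z ∈ Z(G) iff z commutes with every generator.
For example a⁹ is central: (a⁹)·a = a¹⁰ = a·(a⁹); (a⁹)·b = a⁹b = b·(a⁹).
Whereas a ∉ Z(G) since a·b = ab ≠ a¹⁷b = b·a.
Checking each of the 36 elements this way gives Z(G) = {e, a⁹}, of order 2.

Answer: {e, a⁹}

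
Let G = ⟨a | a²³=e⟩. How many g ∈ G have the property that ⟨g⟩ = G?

G is cyclic of order 23. An element generates G iff its order is 23, and a cyclic group of order 23 has exactly φ(23) = 22 such elements.

Answer: 22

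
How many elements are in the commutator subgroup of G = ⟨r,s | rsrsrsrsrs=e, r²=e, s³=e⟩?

G' = [G, G] is generated by all commutators. The generator-pair commutators are: [r, s] = rsrs².
The subgroup they normally generate is {e, r, s, s², rs, rsr, rsrs, rsrsr, s²rs²r, s²rs², s²r, rs², sr, srs, srsr, rs²rs²r, rs²rs², rs²r, s²rs, s²rsr, s²rsrs, srs²rs², srs²r, srs², rsrs², rs²rs, rs²rsr, rs²rsrs, rsrs²rs², rsrs²r, s²rs²rs, rsrs²rs, rsrs²rsr, rsrs²rsrs, s²rs²rsrs², s²rs²rsr, s²rs²rsrs, s²rsrs²rs², s²rsrs²r, s²rsrs², srsrs², srs²rs, srs²rsr, srs²rsrs, srsrs²rs², srsrs²r, srsrs²rs, rs²rsrs²rs², rs²rsrs²r, rs²rsrs², s²rsrs²rs, s²rsrs²rsr, srs²rsrs²r, srs²rsrs², rs²rsrs²rs, rs²rsrs²rsr, rsrs²rsrs²r, rsrs²rsrs², rsrs²rsrs²rs, srs²rsrs²rs}, of order 60.
Check: |G/G'| = 60/60 = 1 is the order of the abelianisation.

Answer: 60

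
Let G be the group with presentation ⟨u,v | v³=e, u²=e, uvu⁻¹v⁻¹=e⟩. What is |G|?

Enumerate words in the generators, reducing via the relations: the distinct elements are
  {e, u, v, uv, v², uv²}.
No further products give new elements, so |G| = 6.

Answer: 6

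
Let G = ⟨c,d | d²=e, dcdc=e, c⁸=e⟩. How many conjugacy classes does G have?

The conjugacy classes (representative and size) are:
  [e] (size 1), [c] (size 2), [c⁶] (size 2), [c³] (size 2), [c⁴] (size 1), [d] (size 4), [c⁵d] (size 4).
Class equation: 1 + 2 + 2 + 2 + 1 + 4 + 4 = 16 = |G|. So G has 7 conjugacy classes.

Answer: 7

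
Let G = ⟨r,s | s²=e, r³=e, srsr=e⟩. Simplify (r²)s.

Compute (r²) · s by multiplying left to right and reducing via the relations at each step:
  (r²) · s = r²s

Answer: r²s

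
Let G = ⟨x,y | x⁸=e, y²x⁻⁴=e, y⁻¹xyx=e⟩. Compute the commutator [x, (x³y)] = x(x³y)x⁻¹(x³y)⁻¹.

[x, (x³y)] = x·(x³y)·x⁻¹·(x³y)⁻¹.
  x · (x³y) = y⁻¹
  (y⁻¹) · (x⁷) = xy⁻¹
  (xy⁻¹) · (x³y⁻¹) = x²

Answer: x²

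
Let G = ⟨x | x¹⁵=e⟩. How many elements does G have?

G is generated by a single element, so G is cyclic. The relator gives x¹⁵ = e and no smaller power is forced to be e, so the 15 powers {e, x, x², x³, x⁴, x⁵, x⁶, x⁷, x⁸, x⁹, x¹², x¹³, x¹¹, x¹⁰, x¹⁴} are distinct. Hence |G| = 15.

Answer: 15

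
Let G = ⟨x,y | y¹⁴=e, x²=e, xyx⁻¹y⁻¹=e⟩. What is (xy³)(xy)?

Compute (xy³) · (xy) by multiplying left to right and reducing via the relations at each step:
  (xy³) · x = y³
  (y³) · y = y⁴

Answer: y⁴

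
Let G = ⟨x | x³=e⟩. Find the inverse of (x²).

The order of (x²) is 3 (smallest k with (x²)ᵏ = e), so (x²)⁻¹ = (x²)² = x.
Check: (x²) · x → (x²) · x = e, giving e as required.

Answer: x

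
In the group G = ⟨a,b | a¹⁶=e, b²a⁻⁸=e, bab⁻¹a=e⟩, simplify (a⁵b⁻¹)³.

Compute successive powers of (a⁵b⁻¹), reducing at each step:
  (a⁵b⁻¹)²: (a⁵b⁻¹) · a⁵ = b⁻¹;   (b⁻¹) · b⁻¹ = a⁸
  (a⁵b⁻¹)³: (a⁸) · a⁵ = a¹³;   (a¹³) · b⁻¹ = a⁵b

Answer: a⁵b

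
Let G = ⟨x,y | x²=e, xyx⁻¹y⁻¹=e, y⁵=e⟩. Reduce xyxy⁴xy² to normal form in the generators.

Multiply left to right, reducing at each step:
  x · y = xy
  (xy) · x = y
  y · y⁴ = e
  e · x = x
  x · y² = xy²

Answer: xy²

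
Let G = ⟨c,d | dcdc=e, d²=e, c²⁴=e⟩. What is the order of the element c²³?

Compute successive powers until reaching e:
  (c²³)¹ = c²³, (c²³)² = c²², (c²³)³ = c²¹, (c²³)⁴ = c²⁰, (c²³)⁵ = c¹⁹, (c²³)⁶ = c¹⁸, (c²³)⁷ = c¹⁷, (c²³)⁸ = c¹⁶, (c²³)⁹ = c¹⁵, (c²³)¹⁰ = c¹⁴, (c²³)¹¹ = c¹³, (c²³)¹² = c¹², (c²³)¹³ = c¹¹, (c²³)¹⁴ = c¹⁰, (c²³)¹⁵ = c⁹, (c²³)¹⁶ = c⁸, (c²³)¹⁷ = c⁷, (c²³)¹⁸ = c⁶, (c²³)¹⁹ = c⁵, (c²³)²⁰ = c⁴, (c²³)²¹ = c³, (c²³)²² = c², (c²³)²³ = c, (c²³)²⁴ = e.
The smallest positive k with (c²³)ᵏ = e is 24.

Answer: 24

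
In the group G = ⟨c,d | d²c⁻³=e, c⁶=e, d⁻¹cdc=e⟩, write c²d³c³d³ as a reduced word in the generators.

Multiply left to right, reducing at each step:
  (c²) · d³ = c²d⁻¹
  (c²d⁻¹) · c³ = c²d
  (c²d) · d³ = c²

Answer: c²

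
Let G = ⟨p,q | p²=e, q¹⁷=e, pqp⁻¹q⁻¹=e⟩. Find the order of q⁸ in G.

Compute successive powers until reaching e:
  (q⁸)¹ = q⁸, (q⁸)² = q¹⁶, (q⁸)³ = q⁷, (q⁸)⁴ = q¹⁵, (q⁸)⁵ = q⁶, (q⁸)⁶ = q¹⁴, (q⁸)⁷ = q⁵, (q⁸)⁸ = q¹³, (q⁸)⁹ = q⁴, (q⁸)¹⁰ = q¹², (q⁸)¹¹ = q³, (q⁸)¹² = q¹¹, (q⁸)¹³ = q², (q⁸)¹⁴ = q¹⁰, (q⁸)¹⁵ = q, (q⁸)¹⁶ = q⁹, (q⁸)¹⁷ = e.
The smallest positive k with (q⁸)ᵏ = e is 17.

Answer: 17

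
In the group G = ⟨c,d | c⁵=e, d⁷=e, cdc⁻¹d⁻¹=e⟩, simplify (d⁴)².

Compute successive powers of (d⁴), reducing at each step:
  (d⁴)²: (d⁴) · d⁴ = d

Answer: d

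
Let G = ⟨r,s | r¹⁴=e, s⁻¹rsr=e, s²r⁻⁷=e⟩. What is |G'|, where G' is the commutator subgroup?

G' = [G, G] is generated by all commutators. The generator-pair commutators are: [r, s] = r².
The subgroup they normally generate is {e, r², r⁴, r⁶, r⁸, r¹⁰, r¹²}, of order 7.
Check: |G/G'| = 28/7 = 4 is the order of the abelianisation.

Answer: 7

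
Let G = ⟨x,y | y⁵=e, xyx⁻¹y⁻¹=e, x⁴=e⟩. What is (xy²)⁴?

Compute successive powers of (xy²), reducing at each step:
  (xy²)²: (xy²) · x = x²y²;   (x²y²) · y² = x²y⁴
  (xy²)³: (x²y⁴) · x = x³y⁴;   (x³y⁴) · y² = x³y
  (xy²)⁴: (x³y) · x = y;   y · y² = y³

Answer: y³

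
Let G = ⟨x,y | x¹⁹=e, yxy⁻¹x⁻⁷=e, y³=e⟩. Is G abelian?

x·y = xy but y·x = x⁷y, so x·y ≠ y·x and G is not abelian.

Answer: No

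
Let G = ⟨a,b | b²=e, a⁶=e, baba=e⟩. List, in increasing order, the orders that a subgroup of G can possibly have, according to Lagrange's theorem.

|G| = 12 = 2² · 3. By Lagrange's theorem the order of any subgroup divides 12; the divisors of 12 are 1, 2, 3, 4, 6, 12.

Answer: 1, 2, 3, 4, 6, 12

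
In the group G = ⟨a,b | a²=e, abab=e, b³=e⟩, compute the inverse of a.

The order of a is 2 (smallest k with aᵏ = e), so a⁻¹ = a¹ = a.
Check: a · a → a · a = e, giving e as required.

Answer: a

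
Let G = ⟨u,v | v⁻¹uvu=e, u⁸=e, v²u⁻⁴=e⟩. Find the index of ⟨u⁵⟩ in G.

First find ord(u⁵) by computing successive powers:
  (u⁵)¹ = u⁵, (u⁵)² = u², (u⁵)³ = u⁷, (u⁵)⁴ = u⁴, (u⁵)⁵ = u, (u⁵)⁶ = u⁶, (u⁵)⁷ = u³, (u⁵)⁸ = e.
So |⟨u⁵⟩| = ord(u⁵) = 8. With |G| = 16, by Lagrange [G : ⟨u⁵⟩] = 16/8 = 2.

Answer: 2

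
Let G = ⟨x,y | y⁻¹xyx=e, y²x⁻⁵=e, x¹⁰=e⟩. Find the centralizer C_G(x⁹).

⟨x⁹⟩ ⊆ C_G(x⁹) since powers of x⁹ commute with x⁹; so |C_G(x⁹)| ≥ |⟨x⁹⟩| = 10.
By orbit–stabilizer, |C_G(x⁹)| = |G| / |conj. class of x⁹| = 20 / 2 = 10.
The 10 elements commuting with x⁹ are {e, x, x², x³, x⁴, x⁵, x⁶, x⁷, x⁸, x⁹}.

Answer: {e, x, x², x³, x⁴, x⁵, x⁶, x⁷, x⁸, x⁹}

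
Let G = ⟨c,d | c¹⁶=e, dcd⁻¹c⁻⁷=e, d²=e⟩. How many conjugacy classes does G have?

The conjugacy classes (representative and size) are:
  [e] (size 1), [c] (size 2), [c¹⁴] (size 2), [c³] (size 2), [c⁴] (size 2), [c¹⁰] (size 2), [c⁸] (size 1), [c⁹] (size 2), [c¹¹] (size 2), [c¹⁰d] (size 8), [cd] (size 8).
Class equation: 1 + 2 + 2 + 2 + 2 + 2 + 1 + 2 + 2 + 8 + 8 = 32 = |G|. So G has 11 conjugacy classes.

Answer: 11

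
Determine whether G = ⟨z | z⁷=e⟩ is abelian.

G has a single generator, so G is cyclic and hence abelian.

Answer: Yes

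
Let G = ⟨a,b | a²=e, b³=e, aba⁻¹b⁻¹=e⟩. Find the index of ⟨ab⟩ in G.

First find ord(ab) by computing successive powers:
  (ab)¹ = ab, (ab)² = b², (ab)³ = a, (ab)⁴ = b, (ab)⁵ = ab², (ab)⁶ = e.
So |⟨ab⟩| = ord(ab) = 6. With |G| = 6, by Lagrange [G : ⟨ab⟩] = 6/6 = 1.

Answer: 1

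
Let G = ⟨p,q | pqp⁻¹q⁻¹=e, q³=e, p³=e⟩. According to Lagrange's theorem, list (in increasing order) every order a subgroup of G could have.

|G| = 9 = 3². By Lagrange's theorem the order of any subgroup divides 9; the divisors of 9 are 1, 3, 9.

Answer: 1, 3, 9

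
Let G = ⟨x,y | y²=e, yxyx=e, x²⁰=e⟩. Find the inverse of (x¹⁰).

The order of (x¹⁰) is 2 (smallest k with (x¹⁰)ᵏ = e), so (x¹⁰)⁻¹ = (x¹⁰)¹ = x¹⁰.
Check: (x¹⁰) · (x¹⁰) → (x¹⁰) · x¹⁰ = e, giving e as required.

Answer: x¹⁰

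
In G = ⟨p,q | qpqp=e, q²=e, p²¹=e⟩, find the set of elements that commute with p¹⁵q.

⟨p¹⁵q⟩ ⊆ C_G(p¹⁵q) since powers of p¹⁵q commute with p¹⁵q; so |C_G(p¹⁵q)| ≥ |⟨p¹⁵q⟩| = 2.
By orbit–stabilizer, |C_G(p¹⁵q)| = |G| / |conj. class of p¹⁵q| = 42 / 21 = 2.
The 2 elements commuting with p¹⁵q are {e, p¹⁵q}.

Answer: {e, p¹⁵q}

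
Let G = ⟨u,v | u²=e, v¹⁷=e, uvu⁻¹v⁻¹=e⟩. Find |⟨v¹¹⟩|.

|⟨v¹¹⟩| equals the order of v¹¹. Compute successive powers until reaching e:
  (v¹¹)¹ = v¹¹, (v¹¹)² = v⁵, (v¹¹)³ = v¹⁶, (v¹¹)⁴ = v¹⁰, (v¹¹)⁵ = v⁴, (v¹¹)⁶ = v¹⁵, (v¹¹)⁷ = v⁹, (v¹¹)⁸ = v³, (v¹¹)⁹ = v¹⁴, (v¹¹)¹⁰ = v⁸, (v¹¹)¹¹ = v², (v¹¹)¹² = v¹³, (v¹¹)¹³ = v⁷, (v¹¹)¹⁴ = v, (v¹¹)¹⁵ = v¹², (v¹¹)¹⁶ = v⁶, (v¹¹)¹⁷ = e.
The smallest positive k with (v¹¹)ᵏ = e is 17, so |⟨v¹¹⟩| = 17.

Answer: 17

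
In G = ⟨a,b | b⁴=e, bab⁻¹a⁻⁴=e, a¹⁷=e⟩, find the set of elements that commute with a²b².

⟨a²b²⟩ ⊆ C_G(a²b²) since powers of a²b² commute with a²b²; so |C_G(a²b²)| ≥ |⟨a²b²⟩| = 2.
By orbit–stabilizer, |C_G(a²b²)| = |G| / |conj. class of a²b²| = 68 / 17 = 4.
The 4 elements commuting with a²b² are {e, a²b², a⁵b³, a¹⁴b}.

Answer: {e, a²b², a⁵b³, a¹⁴b}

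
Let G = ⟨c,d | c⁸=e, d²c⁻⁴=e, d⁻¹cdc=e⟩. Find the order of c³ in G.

Compute successive powers until reaching e:
  (c³)¹ = c³, (c³)² = c⁶, (c³)³ = c, (c³)⁴ = c⁴, (c³)⁵ = c⁷, (c³)⁶ = c², (c³)⁷ = c⁵, (c³)⁸ = e.
The smallest positive k with (c³)ᵏ = e is 8.

Answer: 8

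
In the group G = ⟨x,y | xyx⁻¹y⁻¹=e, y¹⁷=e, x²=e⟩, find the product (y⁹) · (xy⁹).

Compute (y⁹) · (xy⁹) by multiplying left to right and reducing via the relations at each step:
  (y⁹) · x = xy⁹
  (xy⁹) · y⁹ = xy

Answer: xy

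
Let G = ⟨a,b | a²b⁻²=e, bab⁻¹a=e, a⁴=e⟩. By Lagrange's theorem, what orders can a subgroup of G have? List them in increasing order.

|G| = 8 = 2³. By Lagrange's theorem the order of any subgroup divides 8; the divisors of 8 are 1, 2, 4, 8.

Answer: 1, 2, 4, 8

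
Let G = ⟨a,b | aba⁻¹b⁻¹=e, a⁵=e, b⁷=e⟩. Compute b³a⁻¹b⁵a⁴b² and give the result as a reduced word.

Multiply left to right, reducing at each step:
  (b³) · a⁻¹ = a⁴b³
  (a⁴b³) · b⁵ = a⁴b
  (a⁴b) · a⁴ = a³b
  (a³b) · b² = a³b³

Answer: a³b³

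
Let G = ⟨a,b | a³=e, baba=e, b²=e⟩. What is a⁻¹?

The order of a is 3 (smallest k with aᵏ = e), so a⁻¹ = a² = a².
Check: a · (a²) → a · a² = e, giving e as required.

Answer: a²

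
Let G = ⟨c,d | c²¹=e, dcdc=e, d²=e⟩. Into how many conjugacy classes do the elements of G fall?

The conjugacy classes (representative and size) are:
  [e] (size 1), [c²⁰] (size 2), [c²] (size 2), [c³] (size 2), [c¹⁷] (size 2), [c⁵] (size 2), [c⁶] (size 2), [c⁷] (size 2), [c⁸] (size 2), [c⁹] (size 2), [c¹⁰] (size 2), [d] (size 21).
Class equation: 1 + 2 + 2 + 2 + 2 + 2 + 2 + 2 + 2 + 2 + 2 + 21 = 42 = |G|. So G has 12 conjugacy classes.

Answer: 12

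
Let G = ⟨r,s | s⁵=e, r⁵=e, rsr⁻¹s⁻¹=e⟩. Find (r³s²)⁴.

Compute successive powers of (r³s²), reducing at each step:
  (r³s²)²: (r³s²) · r³ = rs²;   (rs²) · s² = rs⁴
  (r³s²)³: (rs⁴) · r³ = r⁴s⁴;   (r⁴s⁴) · s² = r⁴s
  (r³s²)⁴: (r⁴s) · r³ = r²s;   (r²s) · s² = r²s³

Answer: r²s³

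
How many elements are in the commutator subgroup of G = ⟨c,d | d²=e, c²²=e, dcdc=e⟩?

G' = [G, G] is generated by all commutators. The generator-pair commutators are: [c, d] = c².
The subgroup they normally generate is {e, c², c⁴, c⁶, c⁸, c¹⁰, c¹², c¹⁴, c¹⁶, c¹⁸, c²⁰}, of order 11.
Check: |G/G'| = 44/11 = 4 is the order of the abelianisation.

Answer: 11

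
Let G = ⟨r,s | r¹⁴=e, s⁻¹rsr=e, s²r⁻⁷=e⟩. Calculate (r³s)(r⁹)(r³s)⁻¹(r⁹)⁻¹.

[(r³s), (r⁹)] = (r³s)·(r⁹)·(r³s)⁻¹·(r⁹)⁻¹.
  (r³s) · (r⁹) = rs⁻¹
  (rs⁻¹) · (r³s⁻¹) = r⁵
  (r⁵) · (r⁵) = r¹⁰

Answer: r¹⁰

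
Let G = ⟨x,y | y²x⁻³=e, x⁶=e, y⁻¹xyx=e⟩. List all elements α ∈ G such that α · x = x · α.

⟨x⟩ ⊆ C_G(x) since powers of x commute with x; so |C_G(x)| ≥ |⟨x⟩| = 6.
By orbit–stabilizer, |C_G(x)| = |G| / |conj. class of x| = 12 / 2 = 6.
The 6 elements commuting with x are {e, x, x², x³, x⁴, x⁵}.

Answer: {e, x, x², x³, x⁴, x⁵}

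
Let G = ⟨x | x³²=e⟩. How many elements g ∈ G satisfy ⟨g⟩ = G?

G is cyclic of order 32. An element generates G iff its order is 32, and a cyclic group of order 32 has exactly φ(32) = 16 such elements.

Answer: 16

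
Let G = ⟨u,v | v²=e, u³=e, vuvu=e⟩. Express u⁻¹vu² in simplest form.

Multiply left to right, reducing at each step:
  (u²) · v = u²v
  (u²v) · u² = v

Answer: v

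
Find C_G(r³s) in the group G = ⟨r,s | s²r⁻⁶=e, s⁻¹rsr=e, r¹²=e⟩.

⟨r³s⟩ ⊆ C_G(r³s) since powers of r³s commute with r³s; so |C_G(r³s)| ≥ |⟨r³s⟩| = 4.
By orbit–stabilizer, |C_G(r³s)| = |G| / |conj. class of r³s| = 24 / 6 = 4.
The 4 elements commuting with r³s are {e, r⁶, r³s, r³s⁻¹}.

Answer: {e, r⁶, r³s, r³s⁻¹}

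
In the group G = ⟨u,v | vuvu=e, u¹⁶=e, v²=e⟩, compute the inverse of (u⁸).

The order of (u⁸) is 2 (smallest k with (u⁸)ᵏ = e), so (u⁸)⁻¹ = (u⁸)¹ = u⁸.
Check: (u⁸) · (u⁸) → (u⁸) · u⁸ = e, giving e as required.

Answer: u⁸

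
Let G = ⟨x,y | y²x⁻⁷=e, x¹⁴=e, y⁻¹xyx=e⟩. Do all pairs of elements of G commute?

x·y = xy but y·x = x⁶y⁻¹, so x·y ≠ y·x and G is not abelian.

Answer: No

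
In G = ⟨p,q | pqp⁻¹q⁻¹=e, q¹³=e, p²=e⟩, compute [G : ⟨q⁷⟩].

First find ord(q⁷) by computing successive powers:
  (q⁷)¹ = q⁷, (q⁷)² = q, (q⁷)³ = q⁸, (q⁷)⁴ = q², (q⁷)⁵ = q⁹, (q⁷)⁶ = q³, (q⁷)⁷ = q¹⁰, (q⁷)⁸ = q⁴, (q⁷)⁹ = q¹¹, (q⁷)¹⁰ = q⁵, (q⁷)¹¹ = q¹², (q⁷)¹² = q⁶, (q⁷)¹³ = e.
So |⟨q⁷⟩| = ord(q⁷) = 13. With |G| = 26, by Lagrange [G : ⟨q⁷⟩] = 26/13 = 2.

Answer: 2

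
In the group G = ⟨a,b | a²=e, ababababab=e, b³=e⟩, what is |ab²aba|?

Compute successive powers until reaching e:
  (ab²aba)¹ = ab²aba, (ab²aba)² = e.
The smallest positive k with (ab²aba)ᵏ = e is 2.

Answer: 2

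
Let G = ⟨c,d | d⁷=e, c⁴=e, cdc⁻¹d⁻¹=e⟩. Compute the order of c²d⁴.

Compute successive powers until reaching e:
  (c²d⁴)¹ = c²d⁴, (c²d⁴)² = d, (c²d⁴)³ = c²d⁵, (c²d⁴)⁴ = d², (c²d⁴)⁵ = c²d⁶, (c²d⁴)⁶ = d³, (c²d⁴)⁷ = c², (c²d⁴)⁸ = d⁴, (c²d⁴)⁹ = c²d, (c²d⁴)¹⁰ = d⁵, (c²d⁴)¹¹ = c²d², (c²d⁴)¹² = d⁶, (c²d⁴)¹³ = c²d³, (c²d⁴)¹⁴ = e.
The smallest positive k with (c²d⁴)ᵏ = e is 14.

Answer: 14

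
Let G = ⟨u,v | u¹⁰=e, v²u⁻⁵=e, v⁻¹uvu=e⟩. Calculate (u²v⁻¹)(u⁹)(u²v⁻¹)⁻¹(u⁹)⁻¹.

[(u²v⁻¹), (u⁹)] = (u²v⁻¹)·(u⁹)·(u²v⁻¹)⁻¹·(u⁹)⁻¹.
  (u²v⁻¹) · (u⁹) = u³v⁻¹
  (u³v⁻¹) · (u²v) = u
  u · u = u²

Answer: u²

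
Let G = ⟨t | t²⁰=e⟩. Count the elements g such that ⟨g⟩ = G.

G is cyclic of order 20. An element generates G iff its order is 20, and a cyclic group of order 20 has exactly φ(20) = 8 such elements.

Answer: 8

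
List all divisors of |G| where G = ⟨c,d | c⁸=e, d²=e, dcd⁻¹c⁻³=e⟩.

|G| = 16 = 2⁴. By Lagrange's theorem the order of any subgroup divides 16; the divisors of 16 are 1, 2, 4, 8, 16.

Answer: 1, 2, 4, 8, 16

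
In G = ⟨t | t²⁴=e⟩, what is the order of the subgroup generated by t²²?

|⟨t²²⟩| equals the order of t²². Compute successive powers until reaching e:
  (t²²)¹ = t²², (t²²)² = t²⁰, (t²²)³ = t¹⁸, (t²²)⁴ = t¹⁶, (t²²)⁵ = t¹⁴, (t²²)⁶ = t¹², (t²²)⁷ = t¹⁰, (t²²)⁸ = t⁸, (t²²)⁹ = t⁶, (t²²)¹⁰ = t⁴, (t²²)¹¹ = t², (t²²)¹² = e.
The smallest positive k with (t²²)ᵏ = e is 12, so |⟨t²²⟩| = 12.

Answer: 12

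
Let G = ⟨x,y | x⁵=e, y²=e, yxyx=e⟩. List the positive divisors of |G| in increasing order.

|G| = 10 = 2 · 5. By Lagrange's theorem the order of any subgroup divides 10; the divisors of 10 are 1, 2, 5, 10.

Answer: 1, 2, 5, 10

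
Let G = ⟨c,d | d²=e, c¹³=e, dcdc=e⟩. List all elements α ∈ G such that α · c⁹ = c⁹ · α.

⟨c⁹⟩ ⊆ C_G(c⁹) since powers of c⁹ commute with c⁹; so |C_G(c⁹)| ≥ |⟨c⁹⟩| = 13.
By orbit–stabilizer, |C_G(c⁹)| = |G| / |conj. class of c⁹| = 26 / 2 = 13.
The 13 elements commuting with c⁹ are {e, c, c², c³, c⁴, c⁵, c⁶, c⁷, c⁸, c⁹, c¹⁰, c¹¹, c¹²}.

Answer: {e, c, c², c³, c⁴, c⁵, c⁶, c⁷, c⁸, c⁹, c¹⁰, c¹¹, c¹²}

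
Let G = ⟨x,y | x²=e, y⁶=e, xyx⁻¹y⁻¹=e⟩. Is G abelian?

Each pair of generators commutes: x·y = xy = y·x. Since the generators pairwise commute, every element of G commutes with every other, so G is abelian.

Answer: Yes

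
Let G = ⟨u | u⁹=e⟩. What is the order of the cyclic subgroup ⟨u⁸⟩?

|⟨u⁸⟩| equals the order of u⁸. Compute successive powers until reaching e:
  (u⁸)¹ = u⁸, (u⁸)² = u⁷, (u⁸)³ = u⁶, (u⁸)⁴ = u⁵, (u⁸)⁵ = u⁴, (u⁸)⁶ = u³, (u⁸)⁷ = u², (u⁸)⁸ = u, (u⁸)⁹ = e.
The smallest positive k with (u⁸)ᵏ = e is 9, so |⟨u⁸⟩| = 9.

Answer: 9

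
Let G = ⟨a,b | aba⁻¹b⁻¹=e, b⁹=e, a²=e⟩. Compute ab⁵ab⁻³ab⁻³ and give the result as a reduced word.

Multiply left to right, reducing at each step:
  a · b⁵ = ab⁵
  (ab⁵) · a = b⁵
  (b⁵) · b⁻³ = b²
  (b²) · a = ab²
  (ab²) · b⁻³ = ab⁸

Answer: ab⁸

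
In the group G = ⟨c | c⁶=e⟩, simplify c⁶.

Compute successive powers of c, reducing at each step:
  c²: c · c = c²
  c³: (c²) · c = c³
  c⁴: (c³) · c = c⁴
  c⁵: (c⁴) · c = c⁵
  c⁶: (c⁵) · c = e

Answer: e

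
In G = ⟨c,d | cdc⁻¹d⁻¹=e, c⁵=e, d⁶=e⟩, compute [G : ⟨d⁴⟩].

First find ord(d⁴) by computing successive powers:
  (d⁴)¹ = d⁴, (d⁴)² = d², (d⁴)³ = e.
So |⟨d⁴⟩| = ord(d⁴) = 3. With |G| = 30, by Lagrange [G : ⟨d⁴⟩] = 30/3 = 10.

Answer: 10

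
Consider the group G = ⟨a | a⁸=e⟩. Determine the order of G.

G is generated by a single element, so G is cyclic. The relator gives a⁸ = e and no smaller power is forced to be e, so the 8 powers {a, e, a², a³, a⁴, a⁵, a⁶, a⁷} are distinct. Hence |G| = 8.

Answer: 8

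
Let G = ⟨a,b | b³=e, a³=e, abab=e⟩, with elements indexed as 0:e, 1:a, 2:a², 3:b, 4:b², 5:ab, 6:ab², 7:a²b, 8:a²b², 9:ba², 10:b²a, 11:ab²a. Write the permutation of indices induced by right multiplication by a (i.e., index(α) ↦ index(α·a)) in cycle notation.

(0 1 2)(3 8 9)(4 10 5)(6 11 7)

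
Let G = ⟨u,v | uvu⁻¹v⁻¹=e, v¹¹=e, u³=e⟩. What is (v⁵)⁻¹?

The order of (v⁵) is 11 (smallest k with (v⁵)ᵏ = e), so (v⁵)⁻¹ = (v⁵)¹⁰ = v⁶.
Check: (v⁵) · (v⁶) → (v⁵) · v⁶ = e, giving e as required.

Answer: v⁶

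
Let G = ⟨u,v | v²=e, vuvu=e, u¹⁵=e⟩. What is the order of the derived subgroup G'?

G' = [G, G] is generated by all commutators. The generator-pair commutators are: [u, v] = u².
The subgroup they normally generate is {e, u, u², u³, u⁴, u⁵, u⁶, u⁷, u⁸, u⁹, u¹⁰, u¹¹, u¹², u¹³, u¹⁴}, of order 15.
Check: |G/G'| = 30/15 = 2 is the order of the abelianisation.

Answer: 15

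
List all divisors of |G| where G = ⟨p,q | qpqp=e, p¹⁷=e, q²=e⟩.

|G| = 34 = 2 · 17. By Lagrange's theorem the order of any subgroup divides 34; the divisors of 34 are 1, 2, 17, 34.

Answer: 1, 2, 17, 34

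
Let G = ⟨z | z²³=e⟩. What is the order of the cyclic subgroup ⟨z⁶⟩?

|⟨z⁶⟩| equals the order of z⁶. Compute successive powers until reaching e:
  (z⁶)¹ = z⁶, (z⁶)² = z¹², (z⁶)³ = z¹⁸, (z⁶)⁴ = z, (z⁶)⁵ = z⁷, (z⁶)⁶ = z¹³, (z⁶)⁷ = z¹⁹, (z⁶)⁸ = z², (z⁶)⁹ = z⁸, (z⁶)¹⁰ = z¹⁴, (z⁶)¹¹ = z²⁰, (z⁶)¹² = z³, (z⁶)¹³ = z⁹, (z⁶)¹⁴ = z¹⁵, (z⁶)¹⁵ = z²¹, (z⁶)¹⁶ = z⁴, (z⁶)¹⁷ = z¹⁰, (z⁶)¹⁸ = z¹⁶, (z⁶)¹⁹ = z²², (z⁶)²⁰ = z⁵, (z⁶)²¹ = z¹¹, (z⁶)²² = z¹⁷, (z⁶)²³ = e.
The smallest positive k with (z⁶)ᵏ = e is 23, so |⟨z⁶⟩| = 23.

Answer: 23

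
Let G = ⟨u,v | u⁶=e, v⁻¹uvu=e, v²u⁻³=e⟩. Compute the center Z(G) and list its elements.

An element z ∈ Z(G) iff z commutes with every generator.
For example u³ is central: (u³)·u = u⁴ = u·(u³); (u³)·v = v⁻¹ = v·(u³).
Whereas u ∉ Z(G) since u·v = uv ≠ u²v⁻¹ = v·u.
Checking each of the 12 elements this way gives Z(G) = {e, u³}, of order 2.

Answer: {e, u³}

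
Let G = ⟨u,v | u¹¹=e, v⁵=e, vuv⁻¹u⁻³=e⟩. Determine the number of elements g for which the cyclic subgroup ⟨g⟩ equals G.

⟨g⟩ = G would require ord(g) = |G| = 55, but the maximum element order in G is 11 < 55. So G is not cyclic and no single element generates it: the count is 0.

Answer: 0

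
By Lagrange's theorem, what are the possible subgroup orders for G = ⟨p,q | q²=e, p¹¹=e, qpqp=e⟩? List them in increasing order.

|G| = 22 = 2 · 11. By Lagrange's theorem the order of any subgroup divides 22; the divisors of 22 are 1, 2, 11, 22.

Answer: 1, 2, 11, 22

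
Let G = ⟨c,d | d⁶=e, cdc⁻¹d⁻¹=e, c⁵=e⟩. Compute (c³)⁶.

Compute successive powers of (c³), reducing at each step:
  (c³)²: (c³) · c³ = c
  (c³)³: c · c³ = c⁴
  (c³)⁴: (c⁴) · c³ = c²
  (c³)⁵: (c²) · c³ = e
  (c³)⁶: e · c³ = c³

Answer: c³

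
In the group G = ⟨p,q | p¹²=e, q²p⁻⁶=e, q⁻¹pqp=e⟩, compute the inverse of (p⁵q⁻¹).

The order of (p⁵q⁻¹) is 4 (smallest k with (p⁵q⁻¹)ᵏ = e), so (p⁵q⁻¹)⁻¹ = (p⁵q⁻¹)³ = p⁵q.
Check: (p⁵q⁻¹) · (p⁵q) → (p⁵q⁻¹) · p⁵ = q⁻¹;   (q⁻¹) · q = e, giving e as required.

Answer: p⁵q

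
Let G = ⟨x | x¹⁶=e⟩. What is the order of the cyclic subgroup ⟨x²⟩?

|⟨x²⟩| equals the order of x². Compute successive powers until reaching e:
  (x²)¹ = x², (x²)² = x⁴, (x²)³ = x⁶, (x²)⁴ = x⁸, (x²)⁵ = x¹⁰, (x²)⁶ = x¹², (x²)⁷ = x¹⁴, (x²)⁸ = e.
The smallest positive k with (x²)ᵏ = e is 8, so |⟨x²⟩| = 8.

Answer: 8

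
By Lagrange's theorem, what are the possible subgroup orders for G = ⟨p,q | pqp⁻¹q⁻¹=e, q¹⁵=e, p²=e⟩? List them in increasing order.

|G| = 30 = 2 · 3 · 5. By Lagrange's theorem the order of any subgroup divides 30; the divisors of 30 are 1, 2, 3, 5, 6, 10, 15, 30.

Answer: 1, 2, 3, 5, 6, 10, 15, 30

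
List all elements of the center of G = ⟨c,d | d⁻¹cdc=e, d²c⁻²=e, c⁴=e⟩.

An element z ∈ Z(G) iff z commutes with every generator.
For example c² is central: (c²)·c = c³ = c·(c²); (c²)·d = d⁻¹ = d·(c²).
Whereas c ∉ Z(G) since c·d = cd ≠ cd⁻¹ = d·c.
Checking each of the 8 elements this way gives Z(G) = {e, c²}, of order 2.

Answer: {e, c²}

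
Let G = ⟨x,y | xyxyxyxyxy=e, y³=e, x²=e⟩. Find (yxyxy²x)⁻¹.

The order of (yxyxy²x) is 3 (smallest k with (yxyxy²x)ᵏ = e), so (yxyxy²x)⁻¹ = (yxyxy²x)² = xyxy²xy².
Check: (yxyxy²x) · (xyxy²xy²) → (yxyxy²x) · x = yxyxy²;   (yxyxy²) · y = yxyx;   (yxyx) · x = yxy;   (yxy) · y² = yx;   (yx) · x = y;   y · y² = e, giving e as required.

Answer: xyxy²xy²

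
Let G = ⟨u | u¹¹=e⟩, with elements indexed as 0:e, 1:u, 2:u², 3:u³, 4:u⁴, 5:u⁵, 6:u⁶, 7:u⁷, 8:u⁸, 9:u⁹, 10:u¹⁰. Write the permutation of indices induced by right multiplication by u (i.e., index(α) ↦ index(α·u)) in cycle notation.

(0 1 2 3 4 5 6 7 8 9 10)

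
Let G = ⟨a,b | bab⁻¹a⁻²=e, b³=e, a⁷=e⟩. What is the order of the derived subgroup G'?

G' = [G, G] is generated by all commutators. The generator-pair commutators are: [a, b] = a⁶.
The subgroup they normally generate is {e, a, a², a³, a⁴, a⁵, a⁶}, of order 7.
Check: |G/G'| = 21/7 = 3 is the order of the abelianisation.

Answer: 7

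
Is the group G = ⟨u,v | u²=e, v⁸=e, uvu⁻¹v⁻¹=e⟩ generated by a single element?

|G| = 16, but the maximum element order in G is 8 < 16. No single element generates all of G, so G is not cyclic.

Answer: No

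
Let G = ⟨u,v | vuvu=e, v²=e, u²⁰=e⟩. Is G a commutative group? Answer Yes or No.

u·v = uv but v·u = u¹⁹v, so u·v ≠ v·u and G is not abelian.

Answer: No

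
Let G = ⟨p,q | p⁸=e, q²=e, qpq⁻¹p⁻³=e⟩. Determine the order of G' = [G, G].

G' = [G, G] is generated by all commutators. The generator-pair commutators are: [p, q] = p⁶.
The subgroup they normally generate is {e, p², p⁴, p⁶}, of order 4.
Check: |G/G'| = 16/4 = 4 is the order of the abelianisation.

Answer: 4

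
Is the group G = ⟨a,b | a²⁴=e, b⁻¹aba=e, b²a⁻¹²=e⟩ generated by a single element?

Every cyclic group is abelian. But a·b = ab while b·a = a¹¹b⁻¹, so a·b ≠ b·a and G is not abelian. Hence G is not cyclic.

Answer: No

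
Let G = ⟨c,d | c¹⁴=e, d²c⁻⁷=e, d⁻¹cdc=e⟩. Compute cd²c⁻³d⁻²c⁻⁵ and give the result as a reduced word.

Multiply left to right, reducing at each step:
  c · d² = c⁸
  (c⁸) · c⁻³ = c⁵
  (c⁵) · d⁻² = c¹²
  (c¹²) · c⁻⁵ = c⁷

Answer: c⁷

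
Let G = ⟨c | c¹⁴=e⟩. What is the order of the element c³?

Compute successive powers until reaching e:
  (c³)¹ = c³, (c³)² = c⁶, (c³)³ = c⁹, (c³)⁴ = c¹², (c³)⁵ = c, (c³)⁶ = c⁴, (c³)⁷ = c⁷, (c³)⁸ = c¹⁰, (c³)⁹ = c¹³, (c³)¹⁰ = c², (c³)¹¹ = c⁵, (c³)¹² = c⁸, (c³)¹³ = c¹¹, (c³)¹⁴ = e.
The smallest positive k with (c³)ᵏ = e is 14.

Answer: 14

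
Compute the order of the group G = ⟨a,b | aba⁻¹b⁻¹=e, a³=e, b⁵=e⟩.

Enumerate words in the generators, reducing via the relations: the distinct elements are
  {a, b, e, ab, a², b², b³, b⁴, ab², ab³, ab⁴, a²b, a²b², a²b³, a²b⁴}.
No further products give new elements, so |G| = 15.

Answer: 15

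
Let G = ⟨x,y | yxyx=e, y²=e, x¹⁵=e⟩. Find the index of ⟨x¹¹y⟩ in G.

First find ord(x¹¹y) by computing successive powers:
  (x¹¹y)¹ = x¹¹y, (x¹¹y)² = e.
So |⟨x¹¹y⟩| = ord(x¹¹y) = 2. With |G| = 30, by Lagrange [G : ⟨x¹¹y⟩] = 30/2 = 15.

Answer: 15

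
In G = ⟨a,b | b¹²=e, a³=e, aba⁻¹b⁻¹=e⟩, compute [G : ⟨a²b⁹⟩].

First find ord(a²b⁹) by computing successive powers:
  (a²b⁹)¹ = a²b⁹, (a²b⁹)² = ab⁶, (a²b⁹)³ = b³, (a²b⁹)⁴ = a², (a²b⁹)⁵ = ab⁹, (a²b⁹)⁶ = b⁶, (a²b⁹)⁷ = a²b³, (a²b⁹)⁸ = a, (a²b⁹)⁹ = b⁹, (a²b⁹)¹⁰ = a²b⁶, (a²b⁹)¹¹ = ab³, (a²b⁹)¹² = e.
So |⟨a²b⁹⟩| = ord(a²b⁹) = 12. With |G| = 36, by Lagrange [G : ⟨a²b⁹⟩] = 36/12 = 3.

Answer: 3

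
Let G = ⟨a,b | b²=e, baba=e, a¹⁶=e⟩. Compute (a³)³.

Compute successive powers of (a³), reducing at each step:
  (a³)²: (a³) · a³ = a⁶
  (a³)³: (a⁶) · a³ = a⁹

Answer: a⁹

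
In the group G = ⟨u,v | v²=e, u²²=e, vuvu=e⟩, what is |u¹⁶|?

Compute successive powers until reaching e:
  (u¹⁶)¹ = u¹⁶, (u¹⁶)² = u¹⁰, (u¹⁶)³ = u⁴, (u¹⁶)⁴ = u²⁰, (u¹⁶)⁵ = u¹⁴, (u¹⁶)⁶ = u⁸, (u¹⁶)⁷ = u², (u¹⁶)⁸ = u¹⁸, (u¹⁶)⁹ = u¹², (u¹⁶)¹⁰ = u⁶, (u¹⁶)¹¹ = e.
The smallest positive k with (u¹⁶)ᵏ = e is 11.

Answer: 11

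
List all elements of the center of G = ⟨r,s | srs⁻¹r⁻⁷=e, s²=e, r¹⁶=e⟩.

An element z ∈ Z(G) iff z commutes with every generator.
For example r⁸ is central: (r⁸)·r = r⁹ = r·(r⁸); (r⁸)·s = r⁸s = s·(r⁸).
Whereas r ∉ Z(G) since r·s = rs ≠ r⁷s = s·r.
Checking each of the 32 elements this way gives Z(G) = {e, r⁸}, of order 2.

Answer: {e, r⁸}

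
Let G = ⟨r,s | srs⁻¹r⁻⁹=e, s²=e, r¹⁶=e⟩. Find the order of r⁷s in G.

Compute successive powers until reaching e:
  (r⁷s)¹ = r⁷s, (r⁷s)² = r⁶, (r⁷s)³ = r¹³s, (r⁷s)⁴ = r¹², (r⁷s)⁵ = r³s, (r⁷s)⁶ = r², (r⁷s)⁷ = r⁹s, (r⁷s)⁸ = r⁸, (r⁷s)⁹ = r¹⁵s, (r⁷s)¹⁰ = r¹⁴, (r⁷s)¹¹ = r⁵s, (r⁷s)¹² = r⁴, (r⁷s)¹³ = r¹¹s, (r⁷s)¹⁴ = r¹⁰, (r⁷s)¹⁵ = rs, (r⁷s)¹⁶ = e.
The smallest positive k with (r⁷s)ᵏ = e is 16.

Answer: 16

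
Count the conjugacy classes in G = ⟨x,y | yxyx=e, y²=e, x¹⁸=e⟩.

The conjugacy classes (representative and size) are:
  [e] (size 1), [x] (size 2), [x²] (size 2), [x³] (size 2), [x¹⁴] (size 2), [x⁵] (size 2), [x¹²] (size 2), [x⁷] (size 2), [x¹⁰] (size 2), [x⁹] (size 1), [x¹⁰y] (size 9), [xy] (size 9).
Class equation: 1 + 2 + 2 + 2 + 2 + 2 + 2 + 2 + 2 + 1 + 9 + 9 = 36 = |G|. So G has 12 conjugacy classes.

Answer: 12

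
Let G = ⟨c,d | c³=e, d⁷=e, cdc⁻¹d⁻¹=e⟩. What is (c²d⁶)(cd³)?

Compute (c²d⁶) · (cd³) by multiplying left to right and reducing via the relations at each step:
  (c²d⁶) · c = d⁶
  (d⁶) · d³ = d²

Answer: d²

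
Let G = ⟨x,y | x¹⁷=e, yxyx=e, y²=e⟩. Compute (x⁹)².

Compute successive powers of (x⁹), reducing at each step:
  (x⁹)²: (x⁹) · x⁹ = x

Answer: x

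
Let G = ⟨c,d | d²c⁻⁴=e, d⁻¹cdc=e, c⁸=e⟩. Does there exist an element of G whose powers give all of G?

Every cyclic group is abelian. But c·d = cd while d·c = c³d⁻¹, so c·d ≠ d·c and G is not abelian. Hence G is not cyclic.

Answer: No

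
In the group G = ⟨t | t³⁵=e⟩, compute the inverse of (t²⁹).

The order of (t²⁹) is 35 (smallest k with (t²⁹)ᵏ = e), so (t²⁹)⁻¹ = (t²⁹)³⁴ = t⁶.
Check: (t²⁹) · (t⁶) → (t²⁹) · t⁶ = e, giving e as required.

Answer: t⁶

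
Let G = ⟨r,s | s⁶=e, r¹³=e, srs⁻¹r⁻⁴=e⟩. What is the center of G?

An element z ∈ Z(G) iff z commutes with every generator.
For example e is central: e·r = r = r·e; e·s = s = s·e.
Whereas r ∉ Z(G) since r·s = rs ≠ r⁴s = s·r.
Checking each of the 78 elements this way gives Z(G) = {e}, of order 1.

Answer: {e}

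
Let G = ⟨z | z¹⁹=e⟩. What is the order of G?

G is generated by a single element, so G is cyclic. The relator gives z¹⁹ = e and no smaller power is forced to be e, so the 19 powers {e, z, z², z³, z⁴, z⁵, z⁶, z⁷, z⁸, z⁹, z¹², z¹³, z¹¹, z¹⁰, z¹⁴, z¹⁵, z¹⁶, z¹⁷, z¹⁸} are distinct. Hence |G| = 19.

Answer: 19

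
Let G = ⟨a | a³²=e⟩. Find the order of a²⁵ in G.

Compute successive powers until reaching e:
  (a²⁵)¹ = a²⁵, (a²⁵)² = a¹⁸, (a²⁵)³ = a¹¹, (a²⁵)⁴ = a⁴, (a²⁵)⁵ = a²⁹, (a²⁵)⁶ = a²², (a²⁵)⁷ = a¹⁵, (a²⁵)⁸ = a⁸, (a²⁵)⁹ = a, (a²⁵)¹⁰ = a²⁶, (a²⁵)¹¹ = a¹⁹, (a²⁵)¹² = a¹², (a²⁵)¹³ = a⁵, (a²⁵)¹⁴ = a³⁰, (a²⁵)¹⁵ = a²³, (a²⁵)¹⁶ = a¹⁶, (a²⁵)¹⁷ = a⁹, (a²⁵)¹⁸ = a², (a²⁵)¹⁹ = a²⁷, (a²⁵)²⁰ = a²⁰, (a²⁵)²¹ = a¹³, (a²⁵)²² = a⁶, (a²⁵)²³ = a³¹, (a²⁵)²⁴ = a²⁴, (a²⁵)²⁵ = a¹⁷, (a²⁵)²⁶ = a¹⁰, (a²⁵)²⁷ = a³, (a²⁵)²⁸ = a²⁸, (a²⁵)²⁹ = a²¹, (a²⁵)³⁰ = a¹⁴, (a²⁵)³¹ = a⁷, (a²⁵)³² = e.
The smallest positive k with (a²⁵)ᵏ = e is 32.

Answer: 32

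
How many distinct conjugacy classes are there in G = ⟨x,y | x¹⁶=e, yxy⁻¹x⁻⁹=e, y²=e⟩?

The conjugacy classes (representative and size) are:
  [e] (size 1), [x⁹] (size 2), [x²] (size 1), [x³] (size 2), [x⁴] (size 1), [x¹³] (size 2), [x⁶] (size 1), [x¹⁵] (size 2), [x⁸] (size 1), [x¹⁰] (size 1), [x¹²] (size 1), [x¹⁴] (size 1), [y] (size 2), [xy] (size 2), [x²y] (size 2), [x¹¹y] (size 2), [x⁴y] (size 2), [x¹³y] (size 2), [x¹⁴y] (size 2), [x¹⁵y] (size 2).
Class equation: 1 + 2 + 1 + 2 + 1 + 2 + 1 + 2 + 1 + 1 + 1 + 1 + 2 + 2 + 2 + 2 + 2 + 2 + 2 + 2 = 32 = |G|. So G has 20 conjugacy classes.

Answer: 20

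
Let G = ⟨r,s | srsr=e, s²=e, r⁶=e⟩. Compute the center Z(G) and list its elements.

An element z ∈ Z(G) iff z commutes with every generator.
For example r³ is central: (r³)·r = r⁴ = r·(r³); (r³)·s = r³s = s·(r³).
Whereas r ∉ Z(G) since r·s = rs ≠ r⁵s = s·r.
Checking each of the 12 elements this way gives Z(G) = {e, r³}, of order 2.

Answer: {e, r³}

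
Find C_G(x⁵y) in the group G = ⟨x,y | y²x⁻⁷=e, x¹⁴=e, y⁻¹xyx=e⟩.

⟨x⁵y⟩ ⊆ C_G(x⁵y) since powers of x⁵y commute with x⁵y; so |C_G(x⁵y)| ≥ |⟨x⁵y⟩| = 4.
By orbit–stabilizer, |C_G(x⁵y)| = |G| / |conj. class of x⁵y| = 28 / 7 = 4.
The 4 elements commuting with x⁵y are {e, x⁷, x⁵y, x⁵y⁻¹}.

Answer: {e, x⁷, x⁵y, x⁵y⁻¹}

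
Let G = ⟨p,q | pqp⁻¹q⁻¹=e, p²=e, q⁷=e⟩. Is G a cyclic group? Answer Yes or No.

|G| = 14. The element pq has order 14 (its powers give 14 distinct elements), so ⟨pq⟩ = G and G is cyclic.

Answer: Yes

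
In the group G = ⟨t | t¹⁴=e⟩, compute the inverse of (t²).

The order of (t²) is 7 (smallest k with (t²)ᵏ = e), so (t²)⁻¹ = (t²)⁶ = t¹².
Check: (t²) · (t¹²) → (t²) · t¹² = e, giving e as required.

Answer: t¹²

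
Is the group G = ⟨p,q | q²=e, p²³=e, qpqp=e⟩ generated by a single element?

Every cyclic group is abelian. But p·q = pq while q·p = p²²q, so p·q ≠ q·p and G is not abelian. Hence G is not cyclic.

Answer: No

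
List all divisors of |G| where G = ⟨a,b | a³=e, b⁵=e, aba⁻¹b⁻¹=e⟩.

|G| = 15 = 3 · 5. By Lagrange's theorem the order of any subgroup divides 15; the divisors of 15 are 1, 3, 5, 15.

Answer: 1, 3, 5, 15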